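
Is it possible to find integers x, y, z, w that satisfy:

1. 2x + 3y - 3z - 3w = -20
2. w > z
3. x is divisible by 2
Yes

Take x = 2, y = -7, z = 0, w = 1. Substituting into each constraint:
  (1) 2(2) + 3(-7) - 3(0) - 3(1) = -20 ✓
  (2) 1 > 0 ✓
  (3) 2 = 2 × 1, remainder 0 ✓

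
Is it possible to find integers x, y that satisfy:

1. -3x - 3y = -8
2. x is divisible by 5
No

Even the single constraint (-3x - 3y = -8) is infeasible over the integers.

  - -3x - 3y = -8: every term on the left is divisible by 3, so the LHS ≡ 0 (mod 3), but the RHS -8 is not — no integer solution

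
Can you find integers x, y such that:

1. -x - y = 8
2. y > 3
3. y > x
Yes

Take x = -12, y = 4. Substituting into each constraint:
  (1) 12 + (-4) = 8 ✓
  (2) 4 > 3 ✓
  (3) 4 > -12 ✓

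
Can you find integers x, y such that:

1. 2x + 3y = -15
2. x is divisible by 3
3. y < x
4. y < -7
Yes

Take x = 6, y = -9. Substituting into each constraint:
  (1) 2(6) + 3(-9) = -15 ✓
  (2) 6 = 3 × 2, remainder 0 ✓
  (3) -9 < 6 ✓
  (4) -9 < -7 ✓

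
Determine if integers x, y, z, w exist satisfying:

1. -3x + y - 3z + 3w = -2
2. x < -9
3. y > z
Yes

Take x = -10, y = 1, z = 0, w = -11. Substituting into each constraint:
  (1) -3(-10) + 1 - 3(0) + 3(-11) = -2 ✓
  (2) -10 < -9 ✓
  (3) 1 > 0 ✓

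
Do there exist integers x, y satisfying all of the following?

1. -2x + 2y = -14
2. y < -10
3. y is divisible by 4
Yes

Take x = -5, y = -12. Substituting into each constraint:
  (1) -2(-5) + 2(-12) = -14 ✓
  (2) -12 < -10 ✓
  (3) -12 = 4 × -3, remainder 0 ✓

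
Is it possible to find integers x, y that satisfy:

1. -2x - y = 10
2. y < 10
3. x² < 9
Yes

Take x = 0, y = -10. Substituting into each constraint:
  (1) -2(0) + 10 = 10 ✓
  (2) -10 < 10 ✓
  (3) x² = (0)² = 0, and 0 < 9 ✓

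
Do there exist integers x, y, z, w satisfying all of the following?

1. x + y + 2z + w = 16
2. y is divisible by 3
Yes

Take x = 0, y = 0, z = 8, w = 0. Substituting into each constraint:
  (1) 0 + 0 + 2(8) + 0 = 16 ✓
  (2) 0 = 3 × 0, remainder 0 ✓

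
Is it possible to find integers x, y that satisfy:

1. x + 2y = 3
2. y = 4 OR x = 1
Yes

Take x = -5, y = 4. Substituting into each constraint:
  (1) (-5) + 2(4) = 3 ✓
  (2) y = 4, target 4 ✓ (first branch holds)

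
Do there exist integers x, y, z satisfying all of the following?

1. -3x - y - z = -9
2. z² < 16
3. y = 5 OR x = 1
Yes

Take x = 2, y = 5, z = -2. Substituting into each constraint:
  (1) -3(2) + (-5) + 2 = -9 ✓
  (2) z² = (-2)² = 4, and 4 < 16 ✓
  (3) y = 5, target 5 ✓ (first branch holds)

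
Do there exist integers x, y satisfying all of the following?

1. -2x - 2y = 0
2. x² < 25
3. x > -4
Yes

Take x = 0, y = 0. Substituting into each constraint:
  (1) -2(0) - 2(0) = 0 ✓
  (2) x² = (0)² = 0, and 0 < 25 ✓
  (3) 0 > -4 ✓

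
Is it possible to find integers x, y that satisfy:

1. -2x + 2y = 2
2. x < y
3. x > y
No

A contradictory subset is {x < y, x > y}. No integer assignment can satisfy these jointly:

  - x < y: bounds one variable relative to another variable
  - x > y: bounds one variable relative to another variable

Direct contradiction: y > x and x > y cannot both hold.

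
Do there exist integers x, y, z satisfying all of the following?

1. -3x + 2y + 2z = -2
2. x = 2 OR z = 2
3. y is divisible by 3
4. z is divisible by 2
Yes

Take x = 0, y = -3, z = 2. Substituting into each constraint:
  (1) -3(0) + 2(-3) + 2(2) = -2 ✓
  (2) z = 2, target 2 ✓ (second branch holds)
  (3) -3 = 3 × -1, remainder 0 ✓
  (4) 2 = 2 × 1, remainder 0 ✓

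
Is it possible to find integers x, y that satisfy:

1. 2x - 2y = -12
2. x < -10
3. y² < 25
No

The full constraint system is jointly infeasible over the integers. Each constraint and what it forces:

  - 2x - 2y = -12: is a linear equation tying the variables together
  - x < -10: bounds one variable relative to a constant
  - y² < 25: restricts y to |y| ≤ 4

Range argument: with x ∈ [−∞, -11], y ∈ [-4, 4], the left side of the equation is at most -14, but the right side is -12 > -14. No integer solution exists.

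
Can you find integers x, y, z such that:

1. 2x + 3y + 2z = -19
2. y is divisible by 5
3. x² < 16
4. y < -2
Yes

Take x = 0, y = -5, z = -2. Substituting into each constraint:
  (1) 2(0) + 3(-5) + 2(-2) = -19 ✓
  (2) -5 = 5 × -1, remainder 0 ✓
  (3) x² = (0)² = 0, and 0 < 16 ✓
  (4) -5 < -2 ✓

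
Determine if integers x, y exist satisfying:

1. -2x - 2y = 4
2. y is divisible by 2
Yes

Take x = -2, y = 0. Substituting into each constraint:
  (1) -2(-2) - 2(0) = 4 ✓
  (2) 0 = 2 × 0, remainder 0 ✓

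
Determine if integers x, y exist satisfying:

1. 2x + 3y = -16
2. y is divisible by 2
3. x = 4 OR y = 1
Yes

Take x = 4, y = -8. Substituting into each constraint:
  (1) 2(4) + 3(-8) = -16 ✓
  (2) -8 = 2 × -4, remainder 0 ✓
  (3) x = 4, target 4 ✓ (first branch holds)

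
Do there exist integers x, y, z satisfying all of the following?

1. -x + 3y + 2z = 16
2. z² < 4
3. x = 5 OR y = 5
Yes

Take x = 1, y = 5, z = 1. Substituting into each constraint:
  (1) (-1) + 3(5) + 2(1) = 16 ✓
  (2) z² = (1)² = 1, and 1 < 4 ✓
  (3) y = 5, target 5 ✓ (second branch holds)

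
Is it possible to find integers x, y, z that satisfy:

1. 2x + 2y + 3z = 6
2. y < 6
Yes

Take x = 0, y = 3, z = 0. Substituting into each constraint:
  (1) 2(0) + 2(3) + 3(0) = 6 ✓
  (2) 3 < 6 ✓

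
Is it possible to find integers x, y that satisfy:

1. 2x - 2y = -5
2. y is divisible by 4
No

Even the single constraint (2x - 2y = -5) is infeasible over the integers.

  - 2x - 2y = -5: every term on the left is divisible by 2, so the LHS ≡ 0 (mod 2), but the RHS -5 is not — no integer solution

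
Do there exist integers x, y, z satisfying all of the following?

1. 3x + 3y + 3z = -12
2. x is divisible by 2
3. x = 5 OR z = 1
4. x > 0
Yes

Take x = 2, y = -7, z = 1. Substituting into each constraint:
  (1) 3(2) + 3(-7) + 3(1) = -12 ✓
  (2) 2 = 2 × 1, remainder 0 ✓
  (3) z = 1, target 1 ✓ (second branch holds)
  (4) 2 > 0 ✓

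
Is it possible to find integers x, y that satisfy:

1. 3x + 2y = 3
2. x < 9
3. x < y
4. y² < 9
No

A contradictory subset is {3x + 2y = 3, x < y, y² < 9}. No integer assignment can satisfy these jointly:

  - 3x + 2y = 3: is a linear equation tying the variables together
  - x < y: bounds one variable relative to another variable
  - y² < 9: restricts y to |y| ≤ 2

The bounds confine y to {-2, -1, 0, 1, 2}. For each value, substitute into the equation:
  • y = -2: the equation gives 3x = 7, so x would not be an integer.
  • y = -1: the equation gives 3x = 5, so x would not be an integer.
  • y = 0: the equation forces x = 1, but y > x fails since 0 ≤ 1.
  • y = 1: the equation gives 3x = 1, so x would not be an integer.
  • y = 2: the equation gives 3x = -1, so x would not be an integer.
Every case fails, so no integer solution exists.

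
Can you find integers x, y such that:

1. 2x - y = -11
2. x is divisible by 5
Yes

Take x = 0, y = 11. Substituting into each constraint:
  (1) 2(0) + (-11) = -11 ✓
  (2) 0 = 5 × 0, remainder 0 ✓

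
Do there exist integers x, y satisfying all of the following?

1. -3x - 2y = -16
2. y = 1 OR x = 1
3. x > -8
No

A contradictory subset is {-3x - 2y = -16, y = 1 OR x = 1}. No integer assignment can satisfy these jointly:

  - -3x - 2y = -16: is a linear equation tying the variables together
  - y = 1 OR x = 1: forces a choice: either y = 1 or x = 1

Split on the disjunction (y = 1 OR x = 1):
  • If y = 1: with y = 1, every remaining term of the linear equation is divisible by 3, so the left side is ≡ 0 (mod 3); but the right side -14 ≡ 1 (mod 3). No integers can satisfy it.
  • If x = 1: with x = 1, every remaining term of the linear equation is divisible by 2, so the left side is ≡ 0 (mod 2); but the right side -13 ≡ 1 (mod 2). No integers can satisfy it.
Both branches are infeasible, so the system has no integer solution.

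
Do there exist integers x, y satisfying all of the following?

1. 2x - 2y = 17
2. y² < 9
No

Even the single constraint (2x - 2y = 17) is infeasible over the integers.

  - 2x - 2y = 17: every term on the left is divisible by 2, so the LHS ≡ 0 (mod 2), but the RHS 17 is not — no integer solution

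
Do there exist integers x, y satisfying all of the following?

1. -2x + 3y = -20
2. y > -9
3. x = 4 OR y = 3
Yes

Take x = 4, y = -4. Substituting into each constraint:
  (1) -2(4) + 3(-4) = -20 ✓
  (2) -4 > -9 ✓
  (3) x = 4, target 4 ✓ (first branch holds)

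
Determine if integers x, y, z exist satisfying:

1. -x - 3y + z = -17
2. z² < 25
Yes

Take x = 17, y = 0, z = 0. Substituting into each constraint:
  (1) (-17) - 3(0) + 0 = -17 ✓
  (2) z² = (0)² = 0, and 0 < 25 ✓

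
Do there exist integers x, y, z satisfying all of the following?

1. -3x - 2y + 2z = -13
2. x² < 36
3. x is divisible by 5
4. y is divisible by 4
Yes

Take x = 5, y = 0, z = 1. Substituting into each constraint:
  (1) -3(5) - 2(0) + 2(1) = -13 ✓
  (2) x² = (5)² = 25, and 25 < 36 ✓
  (3) 5 = 5 × 1, remainder 0 ✓
  (4) 0 = 4 × 0, remainder 0 ✓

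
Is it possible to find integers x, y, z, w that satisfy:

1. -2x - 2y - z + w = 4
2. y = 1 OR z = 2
Yes

Take x = 0, y = 1, z = 0, w = 6. Substituting into each constraint:
  (1) -2(0) - 2(1) + 0 + 6 = 4 ✓
  (2) y = 1, target 1 ✓ (first branch holds)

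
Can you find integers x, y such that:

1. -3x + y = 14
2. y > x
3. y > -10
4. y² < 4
Yes

Take x = -5, y = -1. Substituting into each constraint:
  (1) -3(-5) + (-1) = 14 ✓
  (2) -1 > -5 ✓
  (3) -1 > -10 ✓
  (4) y² = (-1)² = 1, and 1 < 4 ✓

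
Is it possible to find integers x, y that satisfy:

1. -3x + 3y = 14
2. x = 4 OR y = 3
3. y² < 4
No

Even the single constraint (-3x + 3y = 14) is infeasible over the integers.

  - -3x + 3y = 14: every term on the left is divisible by 3, so the LHS ≡ 0 (mod 3), but the RHS 14 is not — no integer solution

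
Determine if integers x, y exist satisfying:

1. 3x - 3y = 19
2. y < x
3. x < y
No

Even the single constraint (3x - 3y = 19) is infeasible over the integers.

  - 3x - 3y = 19: every term on the left is divisible by 3, so the LHS ≡ 0 (mod 3), but the RHS 19 is not — no integer solution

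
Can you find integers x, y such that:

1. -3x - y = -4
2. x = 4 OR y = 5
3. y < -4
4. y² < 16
No

A contradictory subset is {y < -4, y² < 16}. No integer assignment can satisfy these jointly:

  - y < -4: bounds one variable relative to a constant
  - y² < 16: restricts y to |y| ≤ 3

Direct contradiction: the bounds on y require y ≥ -3 and y ≤ -5 simultaneously, which is empty.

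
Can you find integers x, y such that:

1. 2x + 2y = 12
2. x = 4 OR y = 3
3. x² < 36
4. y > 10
No

A contradictory subset is {2x + 2y = 12, x = 4 OR y = 3, y > 10}. No integer assignment can satisfy these jointly:

  - 2x + 2y = 12: is a linear equation tying the variables together
  - x = 4 OR y = 3: forces a choice: either x = 4 or y = 3
  - y > 10: bounds one variable relative to a constant

Split on the disjunction (x = 4 OR y = 3):
  • If x = 4: the equation forces y = 2, which contradicts the bound y ≥ 11.
  • If y = 3: this contradicts the bound y ≥ 11.
Both branches are infeasible, so the system has no integer solution.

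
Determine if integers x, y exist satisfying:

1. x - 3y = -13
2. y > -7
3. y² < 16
Yes

Take x = -13, y = 0. Substituting into each constraint:
  (1) (-13) - 3(0) = -13 ✓
  (2) 0 > -7 ✓
  (3) y² = (0)² = 0, and 0 < 16 ✓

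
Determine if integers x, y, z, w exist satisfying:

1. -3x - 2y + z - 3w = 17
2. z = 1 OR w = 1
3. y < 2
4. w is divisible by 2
Yes

Take x = -8, y = 1, z = 1, w = 2. Substituting into each constraint:
  (1) -3(-8) - 2(1) + 1 - 3(2) = 17 ✓
  (2) z = 1, target 1 ✓ (first branch holds)
  (3) 1 < 2 ✓
  (4) 2 = 2 × 1, remainder 0 ✓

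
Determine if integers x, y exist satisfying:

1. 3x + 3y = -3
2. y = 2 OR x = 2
Yes

Take x = -3, y = 2. Substituting into each constraint:
  (1) 3(-3) + 3(2) = -3 ✓
  (2) y = 2, target 2 ✓ (first branch holds)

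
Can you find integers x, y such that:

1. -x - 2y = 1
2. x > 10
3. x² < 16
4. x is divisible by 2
No

A contradictory subset is {-x - 2y = 1, x is divisible by 2}. No integer assignment can satisfy these jointly:

  - -x - 2y = 1: is a linear equation tying the variables together
  - x is divisible by 2: restricts x to multiples of 2

Modular obstruction: writing x = 2x', every remaining term of the linear equation is divisible by 2, so the left side is ≡ 0 (mod 2); but the right side 1 ≡ 1 (mod 2). No integers can satisfy it.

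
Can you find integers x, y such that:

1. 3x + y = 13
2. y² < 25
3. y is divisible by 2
Yes

Take x = 5, y = -2. Substituting into each constraint:
  (1) 3(5) + (-2) = 13 ✓
  (2) y² = (-2)² = 4, and 4 < 25 ✓
  (3) -2 = 2 × -1, remainder 0 ✓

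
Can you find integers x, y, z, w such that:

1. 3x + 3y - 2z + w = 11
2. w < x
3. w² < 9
Yes

Take x = 0, y = 4, z = 0, w = -1. Substituting into each constraint:
  (1) 3(0) + 3(4) - 2(0) + (-1) = 11 ✓
  (2) -1 < 0 ✓
  (3) w² = (-1)² = 1, and 1 < 9 ✓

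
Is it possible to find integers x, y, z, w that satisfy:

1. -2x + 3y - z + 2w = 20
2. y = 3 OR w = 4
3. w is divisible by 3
Yes

Take x = -6, y = 3, z = 1, w = 0. Substituting into each constraint:
  (1) -2(-6) + 3(3) + (-1) + 2(0) = 20 ✓
  (2) y = 3, target 3 ✓ (first branch holds)
  (3) 0 = 3 × 0, remainder 0 ✓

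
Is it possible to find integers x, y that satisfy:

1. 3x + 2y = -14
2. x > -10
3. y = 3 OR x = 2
Yes

Take x = 2, y = -10. Substituting into each constraint:
  (1) 3(2) + 2(-10) = -14 ✓
  (2) 2 > -10 ✓
  (3) x = 2, target 2 ✓ (second branch holds)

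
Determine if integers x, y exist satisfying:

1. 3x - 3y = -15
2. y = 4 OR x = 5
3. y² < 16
No

The full constraint system is jointly infeasible over the integers. Each constraint and what it forces:

  - 3x - 3y = -15: is a linear equation tying the variables together
  - y = 4 OR x = 5: forces a choice: either y = 4 or x = 5
  - y² < 16: restricts y to |y| ≤ 3

Split on the disjunction (y = 4 OR x = 5):
  • If y = 4: this contradicts y² < 16, which requires |y| ≤ 3.
  • If x = 5: the equation forces y = 10, but y² < 16 requires |y| ≤ 3.
Both branches are infeasible, so the system has no integer solution.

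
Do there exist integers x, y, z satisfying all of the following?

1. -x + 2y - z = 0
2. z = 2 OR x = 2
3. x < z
Yes

Take x = 0, y = 1, z = 2. Substituting into each constraint:
  (1) 0 + 2(1) + (-2) = 0 ✓
  (2) z = 2, target 2 ✓ (first branch holds)
  (3) 0 < 2 ✓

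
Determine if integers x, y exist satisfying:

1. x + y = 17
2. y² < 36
Yes

Take x = 17, y = 0. Substituting into each constraint:
  (1) 17 + 0 = 17 ✓
  (2) y² = (0)² = 0, and 0 < 36 ✓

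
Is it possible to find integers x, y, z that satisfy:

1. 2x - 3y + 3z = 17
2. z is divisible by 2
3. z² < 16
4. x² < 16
Yes

Take x = 1, y = -5, z = 0. Substituting into each constraint:
  (1) 2(1) - 3(-5) + 3(0) = 17 ✓
  (2) 0 = 2 × 0, remainder 0 ✓
  (3) z² = (0)² = 0, and 0 < 16 ✓
  (4) x² = (1)² = 1, and 1 < 16 ✓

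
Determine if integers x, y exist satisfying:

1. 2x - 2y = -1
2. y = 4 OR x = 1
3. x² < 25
No

Even the single constraint (2x - 2y = -1) is infeasible over the integers.

  - 2x - 2y = -1: every term on the left is divisible by 2, so the LHS ≡ 0 (mod 2), but the RHS -1 is not — no integer solution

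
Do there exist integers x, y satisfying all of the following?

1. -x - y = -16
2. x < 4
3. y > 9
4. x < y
Yes

Take x = 0, y = 16. Substituting into each constraint:
  (1) 0 + (-16) = -16 ✓
  (2) 0 < 4 ✓
  (3) 16 > 9 ✓
  (4) 0 < 16 ✓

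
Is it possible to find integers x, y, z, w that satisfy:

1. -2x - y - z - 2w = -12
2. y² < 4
Yes

Take x = 0, y = 0, z = 0, w = 6. Substituting into each constraint:
  (1) -2(0) + 0 + 0 - 2(6) = -12 ✓
  (2) y² = (0)² = 0, and 0 < 4 ✓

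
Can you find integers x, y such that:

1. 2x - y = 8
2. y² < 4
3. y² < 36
Yes

Take x = 4, y = 0. Substituting into each constraint:
  (1) 2(4) + 0 = 8 ✓
  (2) y² = (0)² = 0, and 0 < 4 ✓
  (3) y² = (0)² = 0, and 0 < 36 ✓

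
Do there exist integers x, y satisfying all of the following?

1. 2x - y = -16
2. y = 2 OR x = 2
Yes

Take x = -7, y = 2. Substituting into each constraint:
  (1) 2(-7) + (-2) = -16 ✓
  (2) y = 2, target 2 ✓ (first branch holds)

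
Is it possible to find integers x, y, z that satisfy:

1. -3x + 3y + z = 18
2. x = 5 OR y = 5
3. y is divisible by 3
Yes

Take x = 5, y = 6, z = 15. Substituting into each constraint:
  (1) -3(5) + 3(6) + 15 = 18 ✓
  (2) x = 5, target 5 ✓ (first branch holds)
  (3) 6 = 3 × 2, remainder 0 ✓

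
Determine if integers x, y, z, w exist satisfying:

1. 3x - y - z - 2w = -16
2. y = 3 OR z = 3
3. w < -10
Yes

Take x = -13, y = 0, z = 3, w = -13. Substituting into each constraint:
  (1) 3(-13) + 0 + (-3) - 2(-13) = -16 ✓
  (2) z = 3, target 3 ✓ (second branch holds)
  (3) -13 < -10 ✓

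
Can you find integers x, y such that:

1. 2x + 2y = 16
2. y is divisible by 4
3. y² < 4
Yes

Take x = 8, y = 0. Substituting into each constraint:
  (1) 2(8) + 2(0) = 16 ✓
  (2) 0 = 4 × 0, remainder 0 ✓
  (3) y² = (0)² = 0, and 0 < 4 ✓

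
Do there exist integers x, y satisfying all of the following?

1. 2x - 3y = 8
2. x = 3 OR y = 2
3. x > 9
No

The full constraint system is jointly infeasible over the integers. Each constraint and what it forces:

  - 2x - 3y = 8: is a linear equation tying the variables together
  - x = 3 OR y = 2: forces a choice: either x = 3 or y = 2
  - x > 9: bounds one variable relative to a constant

Split on the disjunction (x = 3 OR y = 2):
  • If x = 3: this contradicts the bound x ≥ 10.
  • If y = 2: the equation forces x = 7, which contradicts the bound x ≥ 10.
Both branches are infeasible, so the system has no integer solution.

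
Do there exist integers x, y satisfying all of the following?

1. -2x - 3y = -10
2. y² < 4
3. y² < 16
Yes

Take x = 5, y = 0. Substituting into each constraint:
  (1) -2(5) - 3(0) = -10 ✓
  (2) y² = (0)² = 0, and 0 < 4 ✓
  (3) y² = (0)² = 0, and 0 < 16 ✓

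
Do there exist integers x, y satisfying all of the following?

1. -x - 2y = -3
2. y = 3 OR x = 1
Yes

Take x = -3, y = 3. Substituting into each constraint:
  (1) 3 - 2(3) = -3 ✓
  (2) y = 3, target 3 ✓ (first branch holds)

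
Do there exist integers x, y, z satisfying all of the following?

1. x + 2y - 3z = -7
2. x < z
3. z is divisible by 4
Yes

Take x = -1, y = -3, z = 0. Substituting into each constraint:
  (1) (-1) + 2(-3) - 3(0) = -7 ✓
  (2) -1 < 0 ✓
  (3) 0 = 4 × 0, remainder 0 ✓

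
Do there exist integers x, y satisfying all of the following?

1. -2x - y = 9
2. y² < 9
Yes

Take x = -4, y = -1. Substituting into each constraint:
  (1) -2(-4) + 1 = 9 ✓
  (2) y² = (-1)² = 1, and 1 < 9 ✓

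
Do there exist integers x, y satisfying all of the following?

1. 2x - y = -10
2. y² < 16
Yes

Take x = -5, y = 0. Substituting into each constraint:
  (1) 2(-5) + 0 = -10 ✓
  (2) y² = (0)² = 0, and 0 < 16 ✓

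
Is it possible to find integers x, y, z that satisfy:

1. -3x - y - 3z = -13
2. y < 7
Yes

Take x = 4, y = 1, z = 0. Substituting into each constraint:
  (1) -3(4) + (-1) - 3(0) = -13 ✓
  (2) 1 < 7 ✓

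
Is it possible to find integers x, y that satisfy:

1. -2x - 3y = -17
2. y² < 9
Yes

Take x = 10, y = -1. Substituting into each constraint:
  (1) -2(10) - 3(-1) = -17 ✓
  (2) y² = (-1)² = 1, and 1 < 9 ✓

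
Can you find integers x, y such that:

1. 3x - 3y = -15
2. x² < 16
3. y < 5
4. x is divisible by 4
No

The full constraint system is jointly infeasible over the integers. Each constraint and what it forces:

  - 3x - 3y = -15: is a linear equation tying the variables together
  - x² < 16: restricts x to |x| ≤ 3
  - y < 5: bounds one variable relative to a constant
  - x is divisible by 4: restricts x to multiples of 4

The bounds confine x to {0} with 4 | x. For each value, substitute into the equation:
  • x = 0: the equation forces y = 5, but this violates the bound y ≤ 4.
Every case fails, so no integer solution exists.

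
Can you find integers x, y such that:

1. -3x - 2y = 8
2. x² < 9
Yes

Take x = 0, y = -4. Substituting into each constraint:
  (1) -3(0) - 2(-4) = 8 ✓
  (2) x² = (0)² = 0, and 0 < 9 ✓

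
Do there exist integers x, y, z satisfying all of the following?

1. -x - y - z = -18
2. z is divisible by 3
Yes

Take x = 18, y = 0, z = 0. Substituting into each constraint:
  (1) (-18) + 0 + 0 = -18 ✓
  (2) 0 = 3 × 0, remainder 0 ✓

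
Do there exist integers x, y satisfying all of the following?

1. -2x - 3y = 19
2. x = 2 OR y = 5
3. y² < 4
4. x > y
No

A contradictory subset is {-2x - 3y = 19, x = 2 OR y = 5, x > y}. No integer assignment can satisfy these jointly:

  - -2x - 3y = 19: is a linear equation tying the variables together
  - x = 2 OR y = 5: forces a choice: either x = 2 or y = 5
  - x > y: bounds one variable relative to another variable

Split on the disjunction (x = 2 OR y = 5):
  • If x = 2: with x = 2, every remaining term of the linear equation is divisible by 3, so the left side is ≡ 0 (mod 3); but the right side 23 ≡ 2 (mod 3). No integers can satisfy it.
  • If y = 5: the equation forces x = -17, giving (y, x) = (5, -17), which violates x > y.
Both branches are infeasible, so the system has no integer solution.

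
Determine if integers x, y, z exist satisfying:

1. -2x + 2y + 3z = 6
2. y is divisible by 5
Yes

Take x = 0, y = 0, z = 2. Substituting into each constraint:
  (1) -2(0) + 2(0) + 3(2) = 6 ✓
  (2) 0 = 5 × 0, remainder 0 ✓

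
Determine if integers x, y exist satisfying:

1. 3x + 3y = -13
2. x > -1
No

Even the single constraint (3x + 3y = -13) is infeasible over the integers.

  - 3x + 3y = -13: every term on the left is divisible by 3, so the LHS ≡ 0 (mod 3), but the RHS -13 is not — no integer solution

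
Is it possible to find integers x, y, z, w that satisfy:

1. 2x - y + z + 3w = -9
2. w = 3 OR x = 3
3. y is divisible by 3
Yes

Take x = 3, y = 0, z = 0, w = -5. Substituting into each constraint:
  (1) 2(3) + 0 + 0 + 3(-5) = -9 ✓
  (2) x = 3, target 3 ✓ (second branch holds)
  (3) 0 = 3 × 0, remainder 0 ✓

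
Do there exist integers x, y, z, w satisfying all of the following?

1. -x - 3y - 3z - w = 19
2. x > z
Yes

Take x = 2, y = -8, z = 1, w = 0. Substituting into each constraint:
  (1) (-2) - 3(-8) - 3(1) + 0 = 19 ✓
  (2) 2 > 1 ✓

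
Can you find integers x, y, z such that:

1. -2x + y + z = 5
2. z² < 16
Yes

Take x = 0, y = 5, z = 0. Substituting into each constraint:
  (1) -2(0) + 5 + 0 = 5 ✓
  (2) z² = (0)² = 0, and 0 < 16 ✓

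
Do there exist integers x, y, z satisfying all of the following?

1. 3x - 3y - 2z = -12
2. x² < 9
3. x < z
Yes

Take x = 2, y = 4, z = 3. Substituting into each constraint:
  (1) 3(2) - 3(4) - 2(3) = -12 ✓
  (2) x² = (2)² = 4, and 4 < 9 ✓
  (3) 2 < 3 ✓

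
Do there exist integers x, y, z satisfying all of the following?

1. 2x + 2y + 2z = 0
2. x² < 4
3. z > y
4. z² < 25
Yes

Take x = -1, y = 0, z = 1. Substituting into each constraint:
  (1) 2(-1) + 2(0) + 2(1) = 0 ✓
  (2) x² = (-1)² = 1, and 1 < 4 ✓
  (3) 1 > 0 ✓
  (4) z² = (1)² = 1, and 1 < 25 ✓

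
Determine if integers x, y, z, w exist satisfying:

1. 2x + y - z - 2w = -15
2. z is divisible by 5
Yes

Take x = -8, y = 1, z = 0, w = 0. Substituting into each constraint:
  (1) 2(-8) + 1 + 0 - 2(0) = -15 ✓
  (2) 0 = 5 × 0, remainder 0 ✓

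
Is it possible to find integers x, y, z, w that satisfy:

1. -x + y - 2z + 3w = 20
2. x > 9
Yes

Take x = 10, y = 30, z = 0, w = 0. Substituting into each constraint:
  (1) (-10) + 30 - 2(0) + 3(0) = 20 ✓
  (2) 10 > 9 ✓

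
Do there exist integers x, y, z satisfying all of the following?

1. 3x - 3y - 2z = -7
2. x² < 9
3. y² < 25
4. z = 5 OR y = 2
Yes

Take x = 1, y = 0, z = 5. Substituting into each constraint:
  (1) 3(1) - 3(0) - 2(5) = -7 ✓
  (2) x² = (1)² = 1, and 1 < 9 ✓
  (3) y² = (0)² = 0, and 0 < 25 ✓
  (4) z = 5, target 5 ✓ (first branch holds)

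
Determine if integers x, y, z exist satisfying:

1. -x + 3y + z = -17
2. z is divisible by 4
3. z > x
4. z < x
No

A contradictory subset is {z > x, z < x}. No integer assignment can satisfy these jointly:

  - z > x: bounds one variable relative to another variable
  - z < x: bounds one variable relative to another variable

Direct contradiction: z > x and x > z cannot both hold.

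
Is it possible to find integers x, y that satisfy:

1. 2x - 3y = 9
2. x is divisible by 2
Yes

Take x = 0, y = -3. Substituting into each constraint:
  (1) 2(0) - 3(-3) = 9 ✓
  (2) 0 = 2 × 0, remainder 0 ✓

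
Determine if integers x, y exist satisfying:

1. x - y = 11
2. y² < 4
Yes

Take x = 11, y = 0. Substituting into each constraint:
  (1) 11 + 0 = 11 ✓
  (2) y² = (0)² = 0, and 0 < 4 ✓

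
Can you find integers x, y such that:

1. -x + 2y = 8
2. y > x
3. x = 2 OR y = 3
Yes

Take x = -2, y = 3. Substituting into each constraint:
  (1) 2 + 2(3) = 8 ✓
  (2) 3 > -2 ✓
  (3) y = 3, target 3 ✓ (second branch holds)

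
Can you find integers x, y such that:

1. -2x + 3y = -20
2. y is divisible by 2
Yes

Take x = 10, y = 0. Substituting into each constraint:
  (1) -2(10) + 3(0) = -20 ✓
  (2) 0 = 2 × 0, remainder 0 ✓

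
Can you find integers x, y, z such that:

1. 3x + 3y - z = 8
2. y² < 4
Yes

Take x = 0, y = 0, z = -8. Substituting into each constraint:
  (1) 3(0) + 3(0) + 8 = 8 ✓
  (2) y² = (0)² = 0, and 0 < 4 ✓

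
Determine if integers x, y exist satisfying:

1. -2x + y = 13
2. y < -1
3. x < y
Yes

Take x = -8, y = -3. Substituting into each constraint:
  (1) -2(-8) + (-3) = 13 ✓
  (2) -3 < -1 ✓
  (3) -8 < -3 ✓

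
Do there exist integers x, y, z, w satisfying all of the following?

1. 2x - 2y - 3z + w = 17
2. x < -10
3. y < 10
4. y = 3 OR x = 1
Yes

Take x = -11, y = 3, z = -15, w = 0. Substituting into each constraint:
  (1) 2(-11) - 2(3) - 3(-15) + 0 = 17 ✓
  (2) -11 < -10 ✓
  (3) 3 < 10 ✓
  (4) y = 3, target 3 ✓ (first branch holds)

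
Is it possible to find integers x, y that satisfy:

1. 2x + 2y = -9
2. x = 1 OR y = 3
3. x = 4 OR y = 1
No

Even the single constraint (2x + 2y = -9) is infeasible over the integers.

  - 2x + 2y = -9: every term on the left is divisible by 2, so the LHS ≡ 0 (mod 2), but the RHS -9 is not — no integer solution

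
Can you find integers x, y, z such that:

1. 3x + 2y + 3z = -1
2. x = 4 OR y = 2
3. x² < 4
No

The full constraint system is jointly infeasible over the integers. Each constraint and what it forces:

  - 3x + 2y + 3z = -1: is a linear equation tying the variables together
  - x = 4 OR y = 2: forces a choice: either x = 4 or y = 2
  - x² < 4: restricts x to |x| ≤ 1

Split on the disjunction (x = 4 OR y = 2):
  • If x = 4: this contradicts x² < 4, which requires |x| ≤ 1.
  • If y = 2: with y = 2, every remaining term of the linear equation is divisible by 3, so the left side is ≡ 0 (mod 3); but the right side -5 ≡ 1 (mod 3). No integers can satisfy it.
Both branches are infeasible, so the system has no integer solution.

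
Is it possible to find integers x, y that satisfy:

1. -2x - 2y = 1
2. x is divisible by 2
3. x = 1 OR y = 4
No

Even the single constraint (-2x - 2y = 1) is infeasible over the integers.

  - -2x - 2y = 1: every term on the left is divisible by 2, so the LHS ≡ 0 (mod 2), but the RHS 1 is not — no integer solution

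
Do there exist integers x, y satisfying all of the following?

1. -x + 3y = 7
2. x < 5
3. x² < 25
Yes

Take x = 2, y = 3. Substituting into each constraint:
  (1) (-2) + 3(3) = 7 ✓
  (2) 2 < 5 ✓
  (3) x² = (2)² = 4, and 4 < 25 ✓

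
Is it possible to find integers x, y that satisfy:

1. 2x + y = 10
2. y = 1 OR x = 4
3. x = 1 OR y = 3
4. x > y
No

A contradictory subset is {2x + y = 10, x = 1 OR y = 3, x > y}. No integer assignment can satisfy these jointly:

  - 2x + y = 10: is a linear equation tying the variables together
  - x = 1 OR y = 3: forces a choice: either x = 1 or y = 3
  - x > y: bounds one variable relative to another variable

Split on the disjunction (x = 1 OR y = 3):
  • If x = 1: the equation forces y = 8, giving (x, y) = (1, 8), which violates x > y.
  • If y = 3: with y = 3, every remaining term of the linear equation is divisible by 2, so the left side is ≡ 0 (mod 2); but the right side 7 ≡ 1 (mod 2). No integers can satisfy it.
Both branches are infeasible, so the system has no integer solution.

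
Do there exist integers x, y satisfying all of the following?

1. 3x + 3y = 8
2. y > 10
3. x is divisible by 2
No

Even the single constraint (3x + 3y = 8) is infeasible over the integers.

  - 3x + 3y = 8: every term on the left is divisible by 3, so the LHS ≡ 0 (mod 3), but the RHS 8 is not — no integer solution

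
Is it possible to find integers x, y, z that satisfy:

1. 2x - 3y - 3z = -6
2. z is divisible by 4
Yes

Take x = 0, y = 2, z = 0. Substituting into each constraint:
  (1) 2(0) - 3(2) - 3(0) = -6 ✓
  (2) 0 = 4 × 0, remainder 0 ✓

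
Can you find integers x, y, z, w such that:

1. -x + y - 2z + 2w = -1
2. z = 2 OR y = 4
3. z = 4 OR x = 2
Yes

Take x = -3, y = 4, z = 4, w = 0. Substituting into each constraint:
  (1) 3 + 4 - 2(4) + 2(0) = -1 ✓
  (2) y = 4, target 4 ✓ (second branch holds)
  (3) z = 4, target 4 ✓ (first branch holds)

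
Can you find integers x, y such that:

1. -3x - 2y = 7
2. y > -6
Yes

Take x = 1, y = -5. Substituting into each constraint:
  (1) -3(1) - 2(-5) = 7 ✓
  (2) -5 > -6 ✓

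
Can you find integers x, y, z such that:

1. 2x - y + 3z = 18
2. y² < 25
Yes

Take x = 9, y = 0, z = 0. Substituting into each constraint:
  (1) 2(9) + 0 + 3(0) = 18 ✓
  (2) y² = (0)² = 0, and 0 < 25 ✓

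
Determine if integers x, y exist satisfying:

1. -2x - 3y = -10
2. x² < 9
Yes

Take x = 2, y = 2. Substituting into each constraint:
  (1) -2(2) - 3(2) = -10 ✓
  (2) x² = (2)² = 4, and 4 < 9 ✓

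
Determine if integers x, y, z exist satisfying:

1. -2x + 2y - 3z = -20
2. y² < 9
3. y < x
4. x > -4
Yes

Take x = 1, y = 0, z = 6. Substituting into each constraint:
  (1) -2(1) + 2(0) - 3(6) = -20 ✓
  (2) y² = (0)² = 0, and 0 < 9 ✓
  (3) 0 < 1 ✓
  (4) 1 > -4 ✓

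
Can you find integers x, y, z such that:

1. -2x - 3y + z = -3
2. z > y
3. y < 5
Yes

Take x = 3, y = -1, z = 0. Substituting into each constraint:
  (1) -2(3) - 3(-1) + 0 = -3 ✓
  (2) 0 > -1 ✓
  (3) -1 < 5 ✓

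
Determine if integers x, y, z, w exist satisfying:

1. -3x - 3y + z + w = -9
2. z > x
Yes

Take x = 0, y = 0, z = 1, w = -10. Substituting into each constraint:
  (1) -3(0) - 3(0) + 1 + (-10) = -9 ✓
  (2) 1 > 0 ✓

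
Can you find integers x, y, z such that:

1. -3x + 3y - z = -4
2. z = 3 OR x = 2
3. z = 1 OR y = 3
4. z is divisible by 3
No

The full constraint system is jointly infeasible over the integers. Each constraint and what it forces:

  - -3x + 3y - z = -4: is a linear equation tying the variables together
  - z = 3 OR x = 2: forces a choice: either z = 3 or x = 2
  - z = 1 OR y = 3: forces a choice: either z = 1 or y = 3
  - z is divisible by 3: restricts z to multiples of 3

Modular obstruction: writing z = 3z', every remaining term of the linear equation is divisible by 3, so the left side is ≡ 0 (mod 3); but the right side -4 ≡ 2 (mod 3). No integers can satisfy it.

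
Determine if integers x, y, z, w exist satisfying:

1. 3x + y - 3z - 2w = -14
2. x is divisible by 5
Yes

Take x = 0, y = -14, z = 0, w = 0. Substituting into each constraint:
  (1) 3(0) + (-14) - 3(0) - 2(0) = -14 ✓
  (2) 0 = 5 × 0, remainder 0 ✓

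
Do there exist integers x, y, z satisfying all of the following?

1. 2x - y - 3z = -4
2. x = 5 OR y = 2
Yes

Take x = 5, y = 14, z = 0. Substituting into each constraint:
  (1) 2(5) + (-14) - 3(0) = -4 ✓
  (2) x = 5, target 5 ✓ (first branch holds)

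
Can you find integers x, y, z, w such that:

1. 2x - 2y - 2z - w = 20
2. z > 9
Yes

Take x = 0, y = -20, z = 10, w = 0. Substituting into each constraint:
  (1) 2(0) - 2(-20) - 2(10) + 0 = 20 ✓
  (2) 10 > 9 ✓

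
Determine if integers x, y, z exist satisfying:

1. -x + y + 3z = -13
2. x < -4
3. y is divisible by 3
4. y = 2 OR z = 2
Yes

Take x = -5, y = -24, z = 2. Substituting into each constraint:
  (1) 5 + (-24) + 3(2) = -13 ✓
  (2) -5 < -4 ✓
  (3) -24 = 3 × -8, remainder 0 ✓
  (4) z = 2, target 2 ✓ (second branch holds)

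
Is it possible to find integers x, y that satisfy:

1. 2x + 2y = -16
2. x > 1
Yes

Take x = 2, y = -10. Substituting into each constraint:
  (1) 2(2) + 2(-10) = -16 ✓
  (2) 2 > 1 ✓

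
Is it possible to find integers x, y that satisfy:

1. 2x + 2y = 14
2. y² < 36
Yes

Take x = 7, y = 0. Substituting into each constraint:
  (1) 2(7) + 2(0) = 14 ✓
  (2) y² = (0)² = 0, and 0 < 36 ✓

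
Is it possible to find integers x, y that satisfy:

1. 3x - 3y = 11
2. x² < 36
No

Even the single constraint (3x - 3y = 11) is infeasible over the integers.

  - 3x - 3y = 11: every term on the left is divisible by 3, so the LHS ≡ 0 (mod 3), but the RHS 11 is not — no integer solution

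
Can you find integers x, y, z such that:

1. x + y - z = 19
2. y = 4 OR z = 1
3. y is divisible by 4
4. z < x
Yes

Take x = 20, y = 0, z = 1. Substituting into each constraint:
  (1) 20 + 0 + (-1) = 19 ✓
  (2) z = 1, target 1 ✓ (second branch holds)
  (3) 0 = 4 × 0, remainder 0 ✓
  (4) 1 < 20 ✓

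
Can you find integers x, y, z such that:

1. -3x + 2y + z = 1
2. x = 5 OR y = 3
Yes

Take x = 2, y = 3, z = 1. Substituting into each constraint:
  (1) -3(2) + 2(3) + 1 = 1 ✓
  (2) y = 3, target 3 ✓ (second branch holds)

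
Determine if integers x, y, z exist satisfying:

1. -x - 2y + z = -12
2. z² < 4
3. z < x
Yes

Take x = 2, y = 5, z = 0. Substituting into each constraint:
  (1) (-2) - 2(5) + 0 = -12 ✓
  (2) z² = (0)² = 0, and 0 < 4 ✓
  (3) 0 < 2 ✓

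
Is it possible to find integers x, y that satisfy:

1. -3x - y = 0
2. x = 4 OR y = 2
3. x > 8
No

The full constraint system is jointly infeasible over the integers. Each constraint and what it forces:

  - -3x - y = 0: is a linear equation tying the variables together
  - x = 4 OR y = 2: forces a choice: either x = 4 or y = 2
  - x > 8: bounds one variable relative to a constant

Split on the disjunction (x = 4 OR y = 2):
  • If x = 4: this contradicts the bound x ≥ 9.
  • If y = 2: with y = 2, every remaining term of the linear equation is divisible by 3, so the left side is ≡ 0 (mod 3); but the right side 2 ≡ 2 (mod 3). No integers can satisfy it.
Both branches are infeasible, so the system has no integer solution.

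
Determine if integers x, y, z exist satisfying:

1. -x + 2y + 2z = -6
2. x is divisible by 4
Yes

Take x = 0, y = -3, z = 0. Substituting into each constraint:
  (1) 0 + 2(-3) + 2(0) = -6 ✓
  (2) 0 = 4 × 0, remainder 0 ✓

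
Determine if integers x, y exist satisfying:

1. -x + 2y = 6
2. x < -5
Yes

Take x = -6, y = 0. Substituting into each constraint:
  (1) 6 + 2(0) = 6 ✓
  (2) -6 < -5 ✓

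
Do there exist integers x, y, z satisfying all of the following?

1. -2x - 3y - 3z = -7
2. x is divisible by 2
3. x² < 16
Yes

Take x = 2, y = 0, z = 1. Substituting into each constraint:
  (1) -2(2) - 3(0) - 3(1) = -7 ✓
  (2) 2 = 2 × 1, remainder 0 ✓
  (3) x² = (2)² = 4, and 4 < 16 ✓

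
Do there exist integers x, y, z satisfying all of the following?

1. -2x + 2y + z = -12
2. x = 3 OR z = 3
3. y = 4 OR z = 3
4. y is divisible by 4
Yes

Take x = 3, y = 4, z = -14. Substituting into each constraint:
  (1) -2(3) + 2(4) + (-14) = -12 ✓
  (2) x = 3, target 3 ✓ (first branch holds)
  (3) y = 4, target 4 ✓ (first branch holds)
  (4) 4 = 4 × 1, remainder 0 ✓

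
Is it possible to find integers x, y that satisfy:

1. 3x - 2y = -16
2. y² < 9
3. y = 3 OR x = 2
No

The full constraint system is jointly infeasible over the integers. Each constraint and what it forces:

  - 3x - 2y = -16: is a linear equation tying the variables together
  - y² < 9: restricts y to |y| ≤ 2
  - y = 3 OR x = 2: forces a choice: either y = 3 or x = 2

Split on the disjunction (y = 3 OR x = 2):
  • If y = 3: this contradicts y² < 9, which requires |y| ≤ 2.
  • If x = 2: the equation forces y = 11, but y² < 9 requires |y| ≤ 2.
Both branches are infeasible, so the system has no integer solution.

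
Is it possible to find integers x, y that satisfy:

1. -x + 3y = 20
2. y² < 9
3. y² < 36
Yes

Take x = -20, y = 0. Substituting into each constraint:
  (1) 20 + 3(0) = 20 ✓
  (2) y² = (0)² = 0, and 0 < 9 ✓
  (3) y² = (0)² = 0, and 0 < 36 ✓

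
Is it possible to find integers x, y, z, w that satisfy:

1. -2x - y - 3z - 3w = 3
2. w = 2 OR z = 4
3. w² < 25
Yes

Take x = -3, y = 0, z = -1, w = 2. Substituting into each constraint:
  (1) -2(-3) + 0 - 3(-1) - 3(2) = 3 ✓
  (2) w = 2, target 2 ✓ (first branch holds)
  (3) w² = (2)² = 4, and 4 < 25 ✓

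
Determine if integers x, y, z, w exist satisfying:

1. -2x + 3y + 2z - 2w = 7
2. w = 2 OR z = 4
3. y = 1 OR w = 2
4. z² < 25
Yes

Take x = -8, y = -1, z = -1, w = 2. Substituting into each constraint:
  (1) -2(-8) + 3(-1) + 2(-1) - 2(2) = 7 ✓
  (2) w = 2, target 2 ✓ (first branch holds)
  (3) w = 2, target 2 ✓ (second branch holds)
  (4) z² = (-1)² = 1, and 1 < 25 ✓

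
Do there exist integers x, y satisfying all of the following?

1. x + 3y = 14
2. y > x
Yes

Take x = 2, y = 4. Substituting into each constraint:
  (1) 2 + 3(4) = 14 ✓
  (2) 4 > 2 ✓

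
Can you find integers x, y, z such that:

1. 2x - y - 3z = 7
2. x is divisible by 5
Yes

Take x = 0, y = -7, z = 0. Substituting into each constraint:
  (1) 2(0) + 7 - 3(0) = 7 ✓
  (2) 0 = 5 × 0, remainder 0 ✓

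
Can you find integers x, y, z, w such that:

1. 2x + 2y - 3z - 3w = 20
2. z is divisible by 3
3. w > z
Yes

Take x = 13, y = 0, z = 0, w = 2. Substituting into each constraint:
  (1) 2(13) + 2(0) - 3(0) - 3(2) = 20 ✓
  (2) 0 = 3 × 0, remainder 0 ✓
  (3) 2 > 0 ✓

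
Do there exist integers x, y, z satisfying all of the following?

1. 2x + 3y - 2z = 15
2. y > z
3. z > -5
Yes

Take x = 6, y = 1, z = 0. Substituting into each constraint:
  (1) 2(6) + 3(1) - 2(0) = 15 ✓
  (2) 1 > 0 ✓
  (3) 0 > -5 ✓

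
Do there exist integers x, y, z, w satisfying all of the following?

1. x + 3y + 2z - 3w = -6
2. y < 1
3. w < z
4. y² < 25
Yes

Take x = 0, y = -2, z = 3, w = 2. Substituting into each constraint:
  (1) 0 + 3(-2) + 2(3) - 3(2) = -6 ✓
  (2) -2 < 1 ✓
  (3) 2 < 3 ✓
  (4) y² = (-2)² = 4, and 4 < 25 ✓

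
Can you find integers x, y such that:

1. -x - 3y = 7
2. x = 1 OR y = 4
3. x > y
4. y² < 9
No

A contradictory subset is {-x - 3y = 7, x = 1 OR y = 4, x > y}. No integer assignment can satisfy these jointly:

  - -x - 3y = 7: is a linear equation tying the variables together
  - x = 1 OR y = 4: forces a choice: either x = 1 or y = 4
  - x > y: bounds one variable relative to another variable

Split on the disjunction (x = 1 OR y = 4):
  • If x = 1: with x = 1, every remaining term of the linear equation is divisible by 3, so the left side is ≡ 0 (mod 3); but the right side 8 ≡ 2 (mod 3). No integers can satisfy it.
  • If y = 4: the equation forces x = -19, giving (y, x) = (4, -19), which violates x > y.
Both branches are infeasible, so the system has no integer solution.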